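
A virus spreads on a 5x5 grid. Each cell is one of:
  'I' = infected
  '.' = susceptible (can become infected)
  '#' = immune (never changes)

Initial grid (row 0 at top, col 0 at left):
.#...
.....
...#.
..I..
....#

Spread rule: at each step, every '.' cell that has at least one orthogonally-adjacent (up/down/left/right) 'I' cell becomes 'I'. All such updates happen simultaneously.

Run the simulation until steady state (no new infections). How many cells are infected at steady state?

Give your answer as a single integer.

Step 0 (initial): 1 infected
Step 1: +4 new -> 5 infected
Step 2: +6 new -> 11 infected
Step 3: +6 new -> 17 infected
Step 4: +3 new -> 20 infected
Step 5: +2 new -> 22 infected
Step 6: +0 new -> 22 infected

Answer: 22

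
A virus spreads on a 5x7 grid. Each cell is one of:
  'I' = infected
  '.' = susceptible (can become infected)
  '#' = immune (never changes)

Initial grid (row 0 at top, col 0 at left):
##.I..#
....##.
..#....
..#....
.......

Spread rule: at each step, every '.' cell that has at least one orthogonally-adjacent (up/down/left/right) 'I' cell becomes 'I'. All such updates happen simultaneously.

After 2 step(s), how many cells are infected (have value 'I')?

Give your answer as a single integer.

Step 0 (initial): 1 infected
Step 1: +3 new -> 4 infected
Step 2: +3 new -> 7 infected

Answer: 7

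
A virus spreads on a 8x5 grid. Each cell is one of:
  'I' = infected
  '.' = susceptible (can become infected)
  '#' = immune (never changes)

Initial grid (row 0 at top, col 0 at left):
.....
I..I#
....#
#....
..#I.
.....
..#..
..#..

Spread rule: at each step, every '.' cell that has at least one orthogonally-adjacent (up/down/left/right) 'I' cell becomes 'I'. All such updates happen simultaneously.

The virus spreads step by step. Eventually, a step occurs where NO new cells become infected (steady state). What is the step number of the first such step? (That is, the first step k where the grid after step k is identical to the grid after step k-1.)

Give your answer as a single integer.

Step 0 (initial): 3 infected
Step 1: +9 new -> 12 infected
Step 2: +10 new -> 22 infected
Step 3: +4 new -> 26 infected
Step 4: +4 new -> 30 infected
Step 5: +3 new -> 33 infected
Step 6: +1 new -> 34 infected
Step 7: +0 new -> 34 infected

Answer: 7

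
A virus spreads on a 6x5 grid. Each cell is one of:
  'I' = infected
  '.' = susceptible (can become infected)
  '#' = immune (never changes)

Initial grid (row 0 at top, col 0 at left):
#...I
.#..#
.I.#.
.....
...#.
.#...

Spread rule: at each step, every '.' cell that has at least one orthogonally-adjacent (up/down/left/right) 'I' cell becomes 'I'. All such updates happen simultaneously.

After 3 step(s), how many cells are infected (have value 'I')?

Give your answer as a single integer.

Answer: 17

Derivation:
Step 0 (initial): 2 infected
Step 1: +4 new -> 6 infected
Step 2: +7 new -> 13 infected
Step 3: +4 new -> 17 infected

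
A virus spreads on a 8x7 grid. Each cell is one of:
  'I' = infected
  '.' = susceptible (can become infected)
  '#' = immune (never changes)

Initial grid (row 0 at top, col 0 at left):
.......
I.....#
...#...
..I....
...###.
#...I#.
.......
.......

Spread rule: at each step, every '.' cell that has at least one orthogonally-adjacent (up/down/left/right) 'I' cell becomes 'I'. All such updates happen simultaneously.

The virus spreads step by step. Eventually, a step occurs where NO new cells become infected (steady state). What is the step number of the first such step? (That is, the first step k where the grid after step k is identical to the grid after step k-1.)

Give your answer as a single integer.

Step 0 (initial): 3 infected
Step 1: +9 new -> 12 infected
Step 2: +10 new -> 22 infected
Step 3: +10 new -> 32 infected
Step 4: +8 new -> 40 infected
Step 5: +6 new -> 46 infected
Step 6: +2 new -> 48 infected
Step 7: +1 new -> 49 infected
Step 8: +0 new -> 49 infected

Answer: 8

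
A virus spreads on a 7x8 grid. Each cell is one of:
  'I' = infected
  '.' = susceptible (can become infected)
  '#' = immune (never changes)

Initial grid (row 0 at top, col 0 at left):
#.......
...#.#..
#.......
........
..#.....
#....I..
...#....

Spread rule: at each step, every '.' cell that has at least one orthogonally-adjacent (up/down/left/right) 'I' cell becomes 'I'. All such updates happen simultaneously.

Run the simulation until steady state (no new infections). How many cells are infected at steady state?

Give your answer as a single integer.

Step 0 (initial): 1 infected
Step 1: +4 new -> 5 infected
Step 2: +7 new -> 12 infected
Step 3: +7 new -> 19 infected
Step 4: +6 new -> 25 infected
Step 5: +7 new -> 32 infected
Step 6: +7 new -> 39 infected
Step 7: +6 new -> 45 infected
Step 8: +2 new -> 47 infected
Step 9: +2 new -> 49 infected
Step 10: +0 new -> 49 infected

Answer: 49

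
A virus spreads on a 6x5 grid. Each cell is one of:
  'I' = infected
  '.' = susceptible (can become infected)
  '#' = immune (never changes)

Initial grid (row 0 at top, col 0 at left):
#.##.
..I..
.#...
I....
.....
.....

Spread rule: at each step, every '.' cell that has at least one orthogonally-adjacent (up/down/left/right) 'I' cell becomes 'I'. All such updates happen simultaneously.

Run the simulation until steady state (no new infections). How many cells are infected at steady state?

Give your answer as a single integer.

Step 0 (initial): 2 infected
Step 1: +6 new -> 8 infected
Step 2: +7 new -> 15 infected
Step 3: +5 new -> 20 infected
Step 4: +3 new -> 23 infected
Step 5: +2 new -> 25 infected
Step 6: +1 new -> 26 infected
Step 7: +0 new -> 26 infected

Answer: 26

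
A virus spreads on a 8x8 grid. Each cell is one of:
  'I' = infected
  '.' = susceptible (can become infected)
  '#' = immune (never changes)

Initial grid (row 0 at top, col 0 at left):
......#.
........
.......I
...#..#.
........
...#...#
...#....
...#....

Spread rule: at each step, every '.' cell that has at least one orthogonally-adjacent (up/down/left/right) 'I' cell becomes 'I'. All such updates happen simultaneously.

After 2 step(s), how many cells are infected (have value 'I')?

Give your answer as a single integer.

Answer: 8

Derivation:
Step 0 (initial): 1 infected
Step 1: +3 new -> 4 infected
Step 2: +4 new -> 8 infected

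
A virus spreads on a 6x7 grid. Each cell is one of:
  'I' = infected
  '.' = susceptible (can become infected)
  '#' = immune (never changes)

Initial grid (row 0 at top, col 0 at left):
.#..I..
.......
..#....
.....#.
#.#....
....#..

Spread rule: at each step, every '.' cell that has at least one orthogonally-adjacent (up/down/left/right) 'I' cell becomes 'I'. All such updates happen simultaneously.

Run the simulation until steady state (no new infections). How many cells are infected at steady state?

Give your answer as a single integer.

Answer: 36

Derivation:
Step 0 (initial): 1 infected
Step 1: +3 new -> 4 infected
Step 2: +5 new -> 9 infected
Step 3: +5 new -> 14 infected
Step 4: +4 new -> 18 infected
Step 5: +6 new -> 24 infected
Step 6: +6 new -> 30 infected
Step 7: +4 new -> 34 infected
Step 8: +1 new -> 35 infected
Step 9: +1 new -> 36 infected
Step 10: +0 new -> 36 infected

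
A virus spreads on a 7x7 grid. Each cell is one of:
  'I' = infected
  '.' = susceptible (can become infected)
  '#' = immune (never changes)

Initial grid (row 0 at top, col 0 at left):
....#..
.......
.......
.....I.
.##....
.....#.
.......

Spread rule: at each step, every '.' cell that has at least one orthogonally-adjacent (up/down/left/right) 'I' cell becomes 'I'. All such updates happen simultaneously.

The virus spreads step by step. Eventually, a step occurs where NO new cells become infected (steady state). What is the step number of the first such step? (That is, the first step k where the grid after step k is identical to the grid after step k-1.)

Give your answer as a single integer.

Answer: 9

Derivation:
Step 0 (initial): 1 infected
Step 1: +4 new -> 5 infected
Step 2: +6 new -> 11 infected
Step 3: +8 new -> 19 infected
Step 4: +7 new -> 26 infected
Step 5: +7 new -> 33 infected
Step 6: +6 new -> 39 infected
Step 7: +4 new -> 43 infected
Step 8: +2 new -> 45 infected
Step 9: +0 new -> 45 infected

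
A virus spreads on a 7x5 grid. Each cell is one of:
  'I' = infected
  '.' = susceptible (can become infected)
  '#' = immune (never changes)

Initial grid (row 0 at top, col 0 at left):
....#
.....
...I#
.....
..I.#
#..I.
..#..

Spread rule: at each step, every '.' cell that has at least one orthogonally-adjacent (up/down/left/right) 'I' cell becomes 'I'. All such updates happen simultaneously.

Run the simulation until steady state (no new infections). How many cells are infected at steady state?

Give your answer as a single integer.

Answer: 30

Derivation:
Step 0 (initial): 3 infected
Step 1: +9 new -> 12 infected
Step 2: +9 new -> 21 infected
Step 3: +5 new -> 26 infected
Step 4: +3 new -> 29 infected
Step 5: +1 new -> 30 infected
Step 6: +0 new -> 30 infected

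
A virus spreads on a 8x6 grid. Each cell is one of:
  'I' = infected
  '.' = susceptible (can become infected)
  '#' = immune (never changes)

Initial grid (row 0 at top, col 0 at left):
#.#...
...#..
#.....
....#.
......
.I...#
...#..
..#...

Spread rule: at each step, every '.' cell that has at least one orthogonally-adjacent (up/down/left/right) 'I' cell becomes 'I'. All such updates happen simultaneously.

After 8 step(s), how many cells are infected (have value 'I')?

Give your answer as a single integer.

Answer: 38

Derivation:
Step 0 (initial): 1 infected
Step 1: +4 new -> 5 infected
Step 2: +7 new -> 12 infected
Step 3: +6 new -> 18 infected
Step 4: +5 new -> 23 infected
Step 5: +7 new -> 30 infected
Step 6: +4 new -> 34 infected
Step 7: +2 new -> 36 infected
Step 8: +2 new -> 38 infected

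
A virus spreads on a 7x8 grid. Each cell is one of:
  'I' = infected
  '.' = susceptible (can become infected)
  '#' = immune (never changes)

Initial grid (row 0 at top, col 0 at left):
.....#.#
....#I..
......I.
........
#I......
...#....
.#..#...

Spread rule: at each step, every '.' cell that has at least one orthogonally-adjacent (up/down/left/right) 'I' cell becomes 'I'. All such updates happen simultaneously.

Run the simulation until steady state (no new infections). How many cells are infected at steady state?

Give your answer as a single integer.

Step 0 (initial): 3 infected
Step 1: +7 new -> 10 infected
Step 2: +12 new -> 22 infected
Step 3: +12 new -> 34 infected
Step 4: +9 new -> 43 infected
Step 5: +5 new -> 48 infected
Step 6: +1 new -> 49 infected
Step 7: +0 new -> 49 infected

Answer: 49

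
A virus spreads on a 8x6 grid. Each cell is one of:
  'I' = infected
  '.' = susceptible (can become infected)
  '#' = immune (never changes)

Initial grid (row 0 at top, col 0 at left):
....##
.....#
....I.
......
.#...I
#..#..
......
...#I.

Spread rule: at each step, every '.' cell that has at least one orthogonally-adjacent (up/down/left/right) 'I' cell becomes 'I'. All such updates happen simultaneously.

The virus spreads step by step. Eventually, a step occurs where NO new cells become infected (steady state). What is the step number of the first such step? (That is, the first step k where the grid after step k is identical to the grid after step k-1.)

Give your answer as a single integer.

Step 0 (initial): 3 infected
Step 1: +9 new -> 12 infected
Step 2: +7 new -> 19 infected
Step 3: +6 new -> 25 infected
Step 4: +7 new -> 32 infected
Step 5: +6 new -> 38 infected
Step 6: +3 new -> 41 infected
Step 7: +0 new -> 41 infected

Answer: 7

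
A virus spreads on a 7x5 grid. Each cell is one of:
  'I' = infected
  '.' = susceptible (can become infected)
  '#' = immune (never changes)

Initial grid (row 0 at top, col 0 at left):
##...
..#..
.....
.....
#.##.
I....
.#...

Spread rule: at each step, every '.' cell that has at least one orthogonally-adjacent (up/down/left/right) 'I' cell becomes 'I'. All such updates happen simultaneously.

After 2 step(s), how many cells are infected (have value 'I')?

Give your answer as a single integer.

Step 0 (initial): 1 infected
Step 1: +2 new -> 3 infected
Step 2: +2 new -> 5 infected

Answer: 5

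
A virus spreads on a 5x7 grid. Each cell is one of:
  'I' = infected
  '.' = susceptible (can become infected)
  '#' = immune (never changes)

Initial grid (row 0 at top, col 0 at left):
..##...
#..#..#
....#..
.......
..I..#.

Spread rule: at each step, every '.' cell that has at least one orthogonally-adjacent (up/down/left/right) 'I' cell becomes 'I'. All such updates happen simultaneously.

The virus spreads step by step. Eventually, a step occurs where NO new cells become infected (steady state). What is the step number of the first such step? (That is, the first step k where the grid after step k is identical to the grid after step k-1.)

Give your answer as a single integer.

Answer: 9

Derivation:
Step 0 (initial): 1 infected
Step 1: +3 new -> 4 infected
Step 2: +5 new -> 9 infected
Step 3: +5 new -> 14 infected
Step 4: +3 new -> 17 infected
Step 5: +3 new -> 20 infected
Step 6: +4 new -> 24 infected
Step 7: +2 new -> 26 infected
Step 8: +2 new -> 28 infected
Step 9: +0 new -> 28 infected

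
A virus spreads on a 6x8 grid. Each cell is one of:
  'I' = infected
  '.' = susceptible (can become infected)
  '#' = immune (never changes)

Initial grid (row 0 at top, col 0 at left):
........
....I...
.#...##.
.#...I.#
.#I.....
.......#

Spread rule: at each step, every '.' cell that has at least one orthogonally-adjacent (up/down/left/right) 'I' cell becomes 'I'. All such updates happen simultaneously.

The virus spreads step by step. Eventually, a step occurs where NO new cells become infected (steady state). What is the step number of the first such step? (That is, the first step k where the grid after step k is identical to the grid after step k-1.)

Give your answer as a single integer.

Answer: 6

Derivation:
Step 0 (initial): 3 infected
Step 1: +10 new -> 13 infected
Step 2: +12 new -> 25 infected
Step 3: +8 new -> 33 infected
Step 4: +5 new -> 38 infected
Step 5: +3 new -> 41 infected
Step 6: +0 new -> 41 infected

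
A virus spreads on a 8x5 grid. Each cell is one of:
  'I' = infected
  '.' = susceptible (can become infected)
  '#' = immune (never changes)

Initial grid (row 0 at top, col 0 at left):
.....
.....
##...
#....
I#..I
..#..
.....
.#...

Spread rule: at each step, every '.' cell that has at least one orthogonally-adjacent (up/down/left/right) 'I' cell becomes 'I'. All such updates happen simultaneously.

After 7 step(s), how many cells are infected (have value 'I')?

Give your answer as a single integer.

Step 0 (initial): 2 infected
Step 1: +4 new -> 6 infected
Step 2: +7 new -> 13 infected
Step 3: +7 new -> 20 infected
Step 4: +6 new -> 26 infected
Step 5: +3 new -> 29 infected
Step 6: +2 new -> 31 infected
Step 7: +2 new -> 33 infected

Answer: 33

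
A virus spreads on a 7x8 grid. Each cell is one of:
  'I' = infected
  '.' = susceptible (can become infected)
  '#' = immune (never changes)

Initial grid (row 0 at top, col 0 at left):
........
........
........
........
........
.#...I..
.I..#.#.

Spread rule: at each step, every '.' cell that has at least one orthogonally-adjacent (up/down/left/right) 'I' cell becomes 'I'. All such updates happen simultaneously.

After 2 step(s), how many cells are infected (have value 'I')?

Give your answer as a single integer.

Step 0 (initial): 2 infected
Step 1: +6 new -> 8 infected
Step 2: +8 new -> 16 infected

Answer: 16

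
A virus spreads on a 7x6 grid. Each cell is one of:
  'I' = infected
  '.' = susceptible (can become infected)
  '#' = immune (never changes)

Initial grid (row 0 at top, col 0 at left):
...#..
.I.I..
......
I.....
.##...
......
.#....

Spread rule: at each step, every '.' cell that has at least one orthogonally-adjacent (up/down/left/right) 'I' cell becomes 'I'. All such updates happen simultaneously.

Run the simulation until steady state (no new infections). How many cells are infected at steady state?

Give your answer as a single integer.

Answer: 38

Derivation:
Step 0 (initial): 3 infected
Step 1: +9 new -> 12 infected
Step 2: +9 new -> 21 infected
Step 3: +6 new -> 27 infected
Step 4: +4 new -> 31 infected
Step 5: +4 new -> 35 infected
Step 6: +2 new -> 37 infected
Step 7: +1 new -> 38 infected
Step 8: +0 new -> 38 infected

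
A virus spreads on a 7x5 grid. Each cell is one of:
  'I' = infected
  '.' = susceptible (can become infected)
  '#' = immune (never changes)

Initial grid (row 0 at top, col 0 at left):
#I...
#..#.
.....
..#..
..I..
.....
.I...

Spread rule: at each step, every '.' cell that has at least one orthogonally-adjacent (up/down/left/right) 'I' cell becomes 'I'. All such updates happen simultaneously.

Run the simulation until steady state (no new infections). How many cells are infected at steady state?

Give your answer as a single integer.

Step 0 (initial): 3 infected
Step 1: +8 new -> 11 infected
Step 2: +10 new -> 21 infected
Step 3: +8 new -> 29 infected
Step 4: +2 new -> 31 infected
Step 5: +0 new -> 31 infected

Answer: 31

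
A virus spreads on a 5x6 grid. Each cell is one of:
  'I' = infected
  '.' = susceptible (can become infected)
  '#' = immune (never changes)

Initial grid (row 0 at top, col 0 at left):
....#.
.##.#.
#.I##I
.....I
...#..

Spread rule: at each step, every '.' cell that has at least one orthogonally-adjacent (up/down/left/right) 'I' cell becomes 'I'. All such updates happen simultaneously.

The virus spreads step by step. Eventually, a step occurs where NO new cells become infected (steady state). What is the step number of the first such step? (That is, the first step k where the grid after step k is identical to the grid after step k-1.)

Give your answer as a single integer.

Answer: 5

Derivation:
Step 0 (initial): 3 infected
Step 1: +5 new -> 8 infected
Step 2: +5 new -> 13 infected
Step 3: +2 new -> 15 infected
Step 4: +1 new -> 16 infected
Step 5: +0 new -> 16 infected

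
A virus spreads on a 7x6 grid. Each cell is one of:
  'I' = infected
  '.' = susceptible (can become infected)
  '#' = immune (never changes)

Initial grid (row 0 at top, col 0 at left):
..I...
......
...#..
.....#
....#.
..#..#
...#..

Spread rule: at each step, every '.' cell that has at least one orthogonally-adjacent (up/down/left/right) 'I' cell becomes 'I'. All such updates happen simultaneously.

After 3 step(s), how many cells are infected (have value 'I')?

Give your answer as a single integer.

Step 0 (initial): 1 infected
Step 1: +3 new -> 4 infected
Step 2: +5 new -> 9 infected
Step 3: +5 new -> 14 infected

Answer: 14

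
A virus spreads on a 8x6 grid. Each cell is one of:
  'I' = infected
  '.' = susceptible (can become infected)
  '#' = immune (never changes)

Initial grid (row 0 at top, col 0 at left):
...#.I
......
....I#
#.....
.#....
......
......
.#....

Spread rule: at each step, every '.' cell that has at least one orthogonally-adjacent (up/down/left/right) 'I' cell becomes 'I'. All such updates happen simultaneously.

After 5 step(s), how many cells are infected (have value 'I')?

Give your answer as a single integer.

Step 0 (initial): 2 infected
Step 1: +5 new -> 7 infected
Step 2: +5 new -> 12 infected
Step 3: +6 new -> 18 infected
Step 4: +8 new -> 26 infected
Step 5: +6 new -> 32 infected

Answer: 32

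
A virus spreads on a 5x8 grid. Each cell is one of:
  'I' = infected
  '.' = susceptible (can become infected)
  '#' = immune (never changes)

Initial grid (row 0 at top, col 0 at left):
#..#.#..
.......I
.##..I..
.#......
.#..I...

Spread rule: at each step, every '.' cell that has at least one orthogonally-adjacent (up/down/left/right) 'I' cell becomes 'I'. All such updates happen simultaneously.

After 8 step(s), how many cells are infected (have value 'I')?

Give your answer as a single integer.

Step 0 (initial): 3 infected
Step 1: +10 new -> 13 infected
Step 2: +8 new -> 21 infected
Step 3: +4 new -> 25 infected
Step 4: +1 new -> 26 infected
Step 5: +2 new -> 28 infected
Step 6: +2 new -> 30 infected
Step 7: +1 new -> 31 infected
Step 8: +1 new -> 32 infected

Answer: 32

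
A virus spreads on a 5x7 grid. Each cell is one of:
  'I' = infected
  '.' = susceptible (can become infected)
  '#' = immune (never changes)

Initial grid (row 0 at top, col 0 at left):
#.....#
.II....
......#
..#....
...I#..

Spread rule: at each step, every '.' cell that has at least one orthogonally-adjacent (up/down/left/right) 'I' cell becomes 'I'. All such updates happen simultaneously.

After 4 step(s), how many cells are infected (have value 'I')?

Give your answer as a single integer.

Step 0 (initial): 3 infected
Step 1: +8 new -> 11 infected
Step 2: +7 new -> 18 infected
Step 3: +6 new -> 24 infected
Step 4: +5 new -> 29 infected

Answer: 29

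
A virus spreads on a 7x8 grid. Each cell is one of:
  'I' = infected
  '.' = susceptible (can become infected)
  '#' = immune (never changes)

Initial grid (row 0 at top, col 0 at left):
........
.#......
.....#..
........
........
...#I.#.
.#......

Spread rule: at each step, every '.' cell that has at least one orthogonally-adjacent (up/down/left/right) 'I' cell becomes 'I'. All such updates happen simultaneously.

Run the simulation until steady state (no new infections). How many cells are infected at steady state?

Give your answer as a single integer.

Answer: 51

Derivation:
Step 0 (initial): 1 infected
Step 1: +3 new -> 4 infected
Step 2: +5 new -> 9 infected
Step 3: +7 new -> 16 infected
Step 4: +8 new -> 24 infected
Step 5: +10 new -> 34 infected
Step 6: +8 new -> 42 infected
Step 7: +5 new -> 47 infected
Step 8: +3 new -> 50 infected
Step 9: +1 new -> 51 infected
Step 10: +0 new -> 51 infected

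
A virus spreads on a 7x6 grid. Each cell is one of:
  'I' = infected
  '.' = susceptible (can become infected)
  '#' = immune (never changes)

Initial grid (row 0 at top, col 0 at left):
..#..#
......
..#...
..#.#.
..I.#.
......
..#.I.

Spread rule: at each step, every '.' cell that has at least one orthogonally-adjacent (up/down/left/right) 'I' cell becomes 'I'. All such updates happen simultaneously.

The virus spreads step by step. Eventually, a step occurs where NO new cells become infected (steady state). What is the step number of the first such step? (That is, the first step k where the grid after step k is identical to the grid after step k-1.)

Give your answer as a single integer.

Answer: 7

Derivation:
Step 0 (initial): 2 infected
Step 1: +6 new -> 8 infected
Step 2: +6 new -> 14 infected
Step 3: +6 new -> 20 infected
Step 4: +6 new -> 26 infected
Step 5: +6 new -> 32 infected
Step 6: +3 new -> 35 infected
Step 7: +0 new -> 35 infected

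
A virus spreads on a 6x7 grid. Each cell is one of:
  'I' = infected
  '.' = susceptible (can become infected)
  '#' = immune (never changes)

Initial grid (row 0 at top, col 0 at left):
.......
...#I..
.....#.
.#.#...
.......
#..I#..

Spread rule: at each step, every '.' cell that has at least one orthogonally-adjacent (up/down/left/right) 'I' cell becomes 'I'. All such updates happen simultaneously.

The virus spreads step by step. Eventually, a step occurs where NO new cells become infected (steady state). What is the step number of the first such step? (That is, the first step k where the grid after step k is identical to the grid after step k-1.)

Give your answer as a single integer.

Step 0 (initial): 2 infected
Step 1: +5 new -> 7 infected
Step 2: +8 new -> 15 infected
Step 3: +8 new -> 23 infected
Step 4: +7 new -> 30 infected
Step 5: +5 new -> 35 infected
Step 6: +1 new -> 36 infected
Step 7: +0 new -> 36 infected

Answer: 7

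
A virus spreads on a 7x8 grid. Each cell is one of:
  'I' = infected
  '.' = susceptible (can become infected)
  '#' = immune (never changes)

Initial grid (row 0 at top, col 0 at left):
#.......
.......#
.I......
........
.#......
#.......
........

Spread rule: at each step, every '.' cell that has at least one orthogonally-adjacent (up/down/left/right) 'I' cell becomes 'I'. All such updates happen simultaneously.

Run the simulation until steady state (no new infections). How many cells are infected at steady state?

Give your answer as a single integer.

Step 0 (initial): 1 infected
Step 1: +4 new -> 5 infected
Step 2: +6 new -> 11 infected
Step 3: +6 new -> 17 infected
Step 4: +6 new -> 23 infected
Step 5: +8 new -> 31 infected
Step 6: +8 new -> 39 infected
Step 7: +6 new -> 45 infected
Step 8: +4 new -> 49 infected
Step 9: +2 new -> 51 infected
Step 10: +1 new -> 52 infected
Step 11: +0 new -> 52 infected

Answer: 52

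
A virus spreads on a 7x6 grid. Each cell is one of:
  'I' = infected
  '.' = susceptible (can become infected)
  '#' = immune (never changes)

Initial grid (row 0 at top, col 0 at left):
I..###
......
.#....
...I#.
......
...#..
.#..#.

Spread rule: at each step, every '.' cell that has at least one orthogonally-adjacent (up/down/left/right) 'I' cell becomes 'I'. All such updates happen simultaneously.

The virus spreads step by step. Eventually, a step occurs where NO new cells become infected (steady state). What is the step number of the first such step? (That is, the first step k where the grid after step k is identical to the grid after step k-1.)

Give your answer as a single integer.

Answer: 7

Derivation:
Step 0 (initial): 2 infected
Step 1: +5 new -> 7 infected
Step 2: +9 new -> 16 infected
Step 3: +8 new -> 24 infected
Step 4: +6 new -> 30 infected
Step 5: +3 new -> 33 infected
Step 6: +1 new -> 34 infected
Step 7: +0 new -> 34 infected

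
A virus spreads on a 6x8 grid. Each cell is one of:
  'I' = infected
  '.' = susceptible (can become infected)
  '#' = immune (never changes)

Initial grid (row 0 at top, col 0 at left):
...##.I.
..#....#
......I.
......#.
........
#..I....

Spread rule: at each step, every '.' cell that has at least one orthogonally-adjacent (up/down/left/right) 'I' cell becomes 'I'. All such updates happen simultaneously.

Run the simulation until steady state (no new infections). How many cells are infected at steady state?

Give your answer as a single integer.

Step 0 (initial): 3 infected
Step 1: +8 new -> 11 infected
Step 2: +9 new -> 20 infected
Step 3: +8 new -> 28 infected
Step 4: +6 new -> 34 infected
Step 5: +2 new -> 36 infected
Step 6: +2 new -> 38 infected
Step 7: +2 new -> 40 infected
Step 8: +2 new -> 42 infected
Step 9: +0 new -> 42 infected

Answer: 42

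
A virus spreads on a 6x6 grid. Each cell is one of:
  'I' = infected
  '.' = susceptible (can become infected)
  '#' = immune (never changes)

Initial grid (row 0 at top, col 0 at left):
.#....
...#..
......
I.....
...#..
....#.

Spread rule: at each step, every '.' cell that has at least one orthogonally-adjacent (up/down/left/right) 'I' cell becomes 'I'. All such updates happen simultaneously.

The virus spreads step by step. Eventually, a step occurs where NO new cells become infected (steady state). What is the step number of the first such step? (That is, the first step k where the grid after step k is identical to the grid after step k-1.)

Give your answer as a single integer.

Step 0 (initial): 1 infected
Step 1: +3 new -> 4 infected
Step 2: +5 new -> 9 infected
Step 3: +6 new -> 15 infected
Step 4: +4 new -> 19 infected
Step 5: +5 new -> 24 infected
Step 6: +4 new -> 28 infected
Step 7: +3 new -> 31 infected
Step 8: +1 new -> 32 infected
Step 9: +0 new -> 32 infected

Answer: 9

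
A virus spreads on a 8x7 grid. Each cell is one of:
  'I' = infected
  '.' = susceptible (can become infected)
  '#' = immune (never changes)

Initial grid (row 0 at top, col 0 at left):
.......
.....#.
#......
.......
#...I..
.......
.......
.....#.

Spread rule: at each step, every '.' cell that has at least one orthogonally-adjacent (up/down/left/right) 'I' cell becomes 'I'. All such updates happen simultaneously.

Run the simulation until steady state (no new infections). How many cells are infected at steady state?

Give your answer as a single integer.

Step 0 (initial): 1 infected
Step 1: +4 new -> 5 infected
Step 2: +8 new -> 13 infected
Step 3: +11 new -> 24 infected
Step 4: +9 new -> 33 infected
Step 5: +10 new -> 43 infected
Step 6: +5 new -> 48 infected
Step 7: +3 new -> 51 infected
Step 8: +1 new -> 52 infected
Step 9: +0 new -> 52 infected

Answer: 52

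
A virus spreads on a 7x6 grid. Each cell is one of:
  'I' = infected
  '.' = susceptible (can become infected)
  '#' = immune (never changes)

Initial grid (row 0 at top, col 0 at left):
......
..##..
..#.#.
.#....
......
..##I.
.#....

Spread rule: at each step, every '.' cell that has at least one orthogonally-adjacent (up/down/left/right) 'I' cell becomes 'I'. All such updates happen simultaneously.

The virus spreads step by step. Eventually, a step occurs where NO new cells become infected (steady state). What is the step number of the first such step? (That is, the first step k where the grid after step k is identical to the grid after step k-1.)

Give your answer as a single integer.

Step 0 (initial): 1 infected
Step 1: +3 new -> 4 infected
Step 2: +5 new -> 9 infected
Step 3: +4 new -> 13 infected
Step 4: +4 new -> 17 infected
Step 5: +3 new -> 20 infected
Step 6: +4 new -> 24 infected
Step 7: +3 new -> 27 infected
Step 8: +3 new -> 30 infected
Step 9: +3 new -> 33 infected
Step 10: +1 new -> 34 infected
Step 11: +0 new -> 34 infected

Answer: 11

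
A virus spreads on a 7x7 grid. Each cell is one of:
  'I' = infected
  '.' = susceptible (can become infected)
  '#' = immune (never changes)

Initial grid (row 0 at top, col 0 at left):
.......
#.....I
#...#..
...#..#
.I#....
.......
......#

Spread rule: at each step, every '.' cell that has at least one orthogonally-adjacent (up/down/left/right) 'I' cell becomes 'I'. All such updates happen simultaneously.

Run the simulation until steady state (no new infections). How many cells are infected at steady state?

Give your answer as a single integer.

Step 0 (initial): 2 infected
Step 1: +6 new -> 8 infected
Step 2: +9 new -> 17 infected
Step 3: +8 new -> 25 infected
Step 4: +9 new -> 34 infected
Step 5: +6 new -> 40 infected
Step 6: +2 new -> 42 infected
Step 7: +0 new -> 42 infected

Answer: 42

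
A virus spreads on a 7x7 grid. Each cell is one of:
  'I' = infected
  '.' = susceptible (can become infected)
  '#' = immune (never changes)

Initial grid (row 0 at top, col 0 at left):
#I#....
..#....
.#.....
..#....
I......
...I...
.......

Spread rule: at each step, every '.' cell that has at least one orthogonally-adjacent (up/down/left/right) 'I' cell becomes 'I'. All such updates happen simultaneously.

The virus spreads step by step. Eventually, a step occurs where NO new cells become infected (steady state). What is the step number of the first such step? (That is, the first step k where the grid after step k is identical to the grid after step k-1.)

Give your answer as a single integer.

Step 0 (initial): 3 infected
Step 1: +8 new -> 11 infected
Step 2: +11 new -> 22 infected
Step 3: +6 new -> 28 infected
Step 4: +6 new -> 34 infected
Step 5: +4 new -> 38 infected
Step 6: +3 new -> 41 infected
Step 7: +2 new -> 43 infected
Step 8: +1 new -> 44 infected
Step 9: +0 new -> 44 infected

Answer: 9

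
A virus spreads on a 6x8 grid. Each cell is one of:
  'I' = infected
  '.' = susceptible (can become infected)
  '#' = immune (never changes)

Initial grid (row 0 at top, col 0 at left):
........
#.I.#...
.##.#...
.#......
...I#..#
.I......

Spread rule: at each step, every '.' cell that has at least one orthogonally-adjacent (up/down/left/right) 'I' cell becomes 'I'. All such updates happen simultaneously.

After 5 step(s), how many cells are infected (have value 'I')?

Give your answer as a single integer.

Step 0 (initial): 3 infected
Step 1: +9 new -> 12 infected
Step 2: +7 new -> 19 infected
Step 3: +5 new -> 24 infected
Step 4: +6 new -> 30 infected
Step 5: +6 new -> 36 infected

Answer: 36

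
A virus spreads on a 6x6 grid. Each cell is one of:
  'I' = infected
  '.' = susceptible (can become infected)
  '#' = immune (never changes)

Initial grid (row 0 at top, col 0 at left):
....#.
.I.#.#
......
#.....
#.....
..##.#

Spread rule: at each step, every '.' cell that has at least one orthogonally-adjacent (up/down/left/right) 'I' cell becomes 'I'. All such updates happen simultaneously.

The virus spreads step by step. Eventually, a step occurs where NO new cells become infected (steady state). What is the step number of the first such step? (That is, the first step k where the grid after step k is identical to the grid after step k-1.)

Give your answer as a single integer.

Step 0 (initial): 1 infected
Step 1: +4 new -> 5 infected
Step 2: +5 new -> 10 infected
Step 3: +4 new -> 14 infected
Step 4: +4 new -> 18 infected
Step 5: +5 new -> 23 infected
Step 6: +2 new -> 25 infected
Step 7: +2 new -> 27 infected
Step 8: +0 new -> 27 infected

Answer: 8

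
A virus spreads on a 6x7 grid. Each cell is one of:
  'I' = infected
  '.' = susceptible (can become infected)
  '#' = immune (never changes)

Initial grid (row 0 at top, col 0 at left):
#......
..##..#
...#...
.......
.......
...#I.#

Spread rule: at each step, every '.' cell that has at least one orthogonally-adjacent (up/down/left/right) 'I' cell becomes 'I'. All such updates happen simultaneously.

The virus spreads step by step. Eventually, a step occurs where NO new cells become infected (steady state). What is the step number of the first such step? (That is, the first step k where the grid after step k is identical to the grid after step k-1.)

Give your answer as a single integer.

Step 0 (initial): 1 infected
Step 1: +2 new -> 3 infected
Step 2: +3 new -> 6 infected
Step 3: +5 new -> 11 infected
Step 4: +6 new -> 17 infected
Step 5: +7 new -> 24 infected
Step 6: +5 new -> 29 infected
Step 7: +4 new -> 33 infected
Step 8: +2 new -> 35 infected
Step 9: +0 new -> 35 infected

Answer: 9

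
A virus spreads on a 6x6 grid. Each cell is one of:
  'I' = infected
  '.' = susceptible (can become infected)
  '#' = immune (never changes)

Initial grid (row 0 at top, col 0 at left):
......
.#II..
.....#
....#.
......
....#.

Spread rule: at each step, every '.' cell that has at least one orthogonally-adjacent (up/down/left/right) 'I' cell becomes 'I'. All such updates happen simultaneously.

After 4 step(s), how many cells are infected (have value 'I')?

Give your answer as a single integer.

Answer: 26

Derivation:
Step 0 (initial): 2 infected
Step 1: +5 new -> 7 infected
Step 2: +7 new -> 14 infected
Step 3: +6 new -> 20 infected
Step 4: +6 new -> 26 infected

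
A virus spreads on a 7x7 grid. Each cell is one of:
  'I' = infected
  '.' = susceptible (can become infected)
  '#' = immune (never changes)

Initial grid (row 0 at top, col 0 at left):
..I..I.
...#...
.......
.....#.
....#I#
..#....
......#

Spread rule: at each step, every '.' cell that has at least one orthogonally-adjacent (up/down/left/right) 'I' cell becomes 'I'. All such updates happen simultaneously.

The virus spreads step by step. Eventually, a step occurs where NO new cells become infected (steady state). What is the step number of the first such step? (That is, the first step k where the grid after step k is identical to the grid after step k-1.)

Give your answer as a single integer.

Step 0 (initial): 3 infected
Step 1: +7 new -> 10 infected
Step 2: +9 new -> 19 infected
Step 3: +8 new -> 27 infected
Step 4: +8 new -> 35 infected
Step 5: +3 new -> 38 infected
Step 6: +3 new -> 41 infected
Step 7: +2 new -> 43 infected
Step 8: +0 new -> 43 infected

Answer: 8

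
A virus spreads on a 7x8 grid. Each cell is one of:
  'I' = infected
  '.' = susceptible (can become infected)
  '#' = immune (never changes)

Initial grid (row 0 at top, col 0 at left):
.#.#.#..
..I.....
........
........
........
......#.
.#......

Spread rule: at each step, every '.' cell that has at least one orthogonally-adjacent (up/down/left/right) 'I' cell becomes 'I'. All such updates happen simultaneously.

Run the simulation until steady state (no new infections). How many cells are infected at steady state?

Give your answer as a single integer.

Answer: 51

Derivation:
Step 0 (initial): 1 infected
Step 1: +4 new -> 5 infected
Step 2: +5 new -> 10 infected
Step 3: +8 new -> 18 infected
Step 4: +7 new -> 25 infected
Step 5: +9 new -> 34 infected
Step 6: +7 new -> 41 infected
Step 7: +5 new -> 46 infected
Step 8: +2 new -> 48 infected
Step 9: +2 new -> 50 infected
Step 10: +1 new -> 51 infected
Step 11: +0 new -> 51 infected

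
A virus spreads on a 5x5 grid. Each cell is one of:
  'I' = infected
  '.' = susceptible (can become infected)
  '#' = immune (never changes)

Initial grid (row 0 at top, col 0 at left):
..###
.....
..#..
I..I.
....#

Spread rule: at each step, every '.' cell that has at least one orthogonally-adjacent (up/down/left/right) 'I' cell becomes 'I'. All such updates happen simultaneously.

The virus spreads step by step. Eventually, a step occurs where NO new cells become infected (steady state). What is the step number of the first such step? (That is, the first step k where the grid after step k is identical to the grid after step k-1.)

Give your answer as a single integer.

Step 0 (initial): 2 infected
Step 1: +7 new -> 9 infected
Step 2: +6 new -> 15 infected
Step 3: +4 new -> 19 infected
Step 4: +1 new -> 20 infected
Step 5: +0 new -> 20 infected

Answer: 5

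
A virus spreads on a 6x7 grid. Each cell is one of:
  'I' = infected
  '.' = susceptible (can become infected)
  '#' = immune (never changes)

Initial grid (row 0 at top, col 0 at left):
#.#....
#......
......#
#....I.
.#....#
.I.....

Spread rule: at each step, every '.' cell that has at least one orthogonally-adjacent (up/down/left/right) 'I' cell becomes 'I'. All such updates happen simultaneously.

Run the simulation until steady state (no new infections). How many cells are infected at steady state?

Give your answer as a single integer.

Answer: 35

Derivation:
Step 0 (initial): 2 infected
Step 1: +6 new -> 8 infected
Step 2: +8 new -> 16 infected
Step 3: +8 new -> 24 infected
Step 4: +5 new -> 29 infected
Step 5: +3 new -> 32 infected
Step 6: +2 new -> 34 infected
Step 7: +1 new -> 35 infected
Step 8: +0 new -> 35 infected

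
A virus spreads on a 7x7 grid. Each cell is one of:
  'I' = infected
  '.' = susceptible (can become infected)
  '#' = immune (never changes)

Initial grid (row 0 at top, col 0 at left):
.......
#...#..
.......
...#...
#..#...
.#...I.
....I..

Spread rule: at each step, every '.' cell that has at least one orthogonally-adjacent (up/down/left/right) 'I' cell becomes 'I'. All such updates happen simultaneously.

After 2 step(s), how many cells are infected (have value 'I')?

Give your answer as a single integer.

Step 0 (initial): 2 infected
Step 1: +5 new -> 7 infected
Step 2: +6 new -> 13 infected

Answer: 13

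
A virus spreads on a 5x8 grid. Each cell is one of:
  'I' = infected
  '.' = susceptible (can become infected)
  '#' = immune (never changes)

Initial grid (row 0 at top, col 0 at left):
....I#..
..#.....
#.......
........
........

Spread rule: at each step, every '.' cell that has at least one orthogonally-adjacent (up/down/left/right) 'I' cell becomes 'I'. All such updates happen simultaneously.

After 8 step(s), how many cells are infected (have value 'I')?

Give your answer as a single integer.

Answer: 37

Derivation:
Step 0 (initial): 1 infected
Step 1: +2 new -> 3 infected
Step 2: +4 new -> 7 infected
Step 3: +5 new -> 12 infected
Step 4: +9 new -> 21 infected
Step 5: +8 new -> 29 infected
Step 6: +4 new -> 33 infected
Step 7: +3 new -> 36 infected
Step 8: +1 new -> 37 infected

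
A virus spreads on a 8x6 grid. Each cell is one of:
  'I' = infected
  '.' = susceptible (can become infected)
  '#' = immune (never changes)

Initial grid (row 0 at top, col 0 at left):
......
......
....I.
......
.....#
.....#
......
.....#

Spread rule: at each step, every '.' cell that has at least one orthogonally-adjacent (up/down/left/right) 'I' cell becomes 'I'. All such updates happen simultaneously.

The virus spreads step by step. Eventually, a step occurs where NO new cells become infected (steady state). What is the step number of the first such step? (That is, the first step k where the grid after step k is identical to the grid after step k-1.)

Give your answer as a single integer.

Answer: 10

Derivation:
Step 0 (initial): 1 infected
Step 1: +4 new -> 5 infected
Step 2: +7 new -> 12 infected
Step 3: +7 new -> 19 infected
Step 4: +7 new -> 26 infected
Step 5: +8 new -> 34 infected
Step 6: +5 new -> 39 infected
Step 7: +3 new -> 42 infected
Step 8: +2 new -> 44 infected
Step 9: +1 new -> 45 infected
Step 10: +0 new -> 45 infected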